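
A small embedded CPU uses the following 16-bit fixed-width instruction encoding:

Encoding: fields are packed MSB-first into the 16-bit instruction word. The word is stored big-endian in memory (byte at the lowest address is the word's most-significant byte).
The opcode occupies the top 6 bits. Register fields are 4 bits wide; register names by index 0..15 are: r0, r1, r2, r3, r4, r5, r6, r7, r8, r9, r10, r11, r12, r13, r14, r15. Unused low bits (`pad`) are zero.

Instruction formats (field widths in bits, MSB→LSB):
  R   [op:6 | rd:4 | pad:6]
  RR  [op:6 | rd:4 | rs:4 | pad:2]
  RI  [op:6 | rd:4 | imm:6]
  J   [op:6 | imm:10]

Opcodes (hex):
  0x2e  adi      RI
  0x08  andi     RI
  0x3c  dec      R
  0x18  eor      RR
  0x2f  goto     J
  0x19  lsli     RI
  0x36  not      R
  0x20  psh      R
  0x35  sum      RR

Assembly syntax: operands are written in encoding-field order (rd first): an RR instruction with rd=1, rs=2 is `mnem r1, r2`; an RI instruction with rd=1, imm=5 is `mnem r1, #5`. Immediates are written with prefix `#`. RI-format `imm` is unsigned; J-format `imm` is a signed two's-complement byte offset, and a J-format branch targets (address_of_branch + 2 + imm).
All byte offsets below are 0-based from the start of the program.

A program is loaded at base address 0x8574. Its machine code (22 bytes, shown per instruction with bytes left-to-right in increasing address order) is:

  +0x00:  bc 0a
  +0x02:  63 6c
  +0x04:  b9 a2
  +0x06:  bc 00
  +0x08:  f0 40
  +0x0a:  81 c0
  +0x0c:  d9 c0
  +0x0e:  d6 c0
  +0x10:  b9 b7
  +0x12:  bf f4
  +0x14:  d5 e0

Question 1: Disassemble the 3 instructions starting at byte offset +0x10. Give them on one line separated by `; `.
+0x10: b9 b7 ⇒ word 0xb9b7 (big)
  op=0xb9b7>>10=0x2e ⇒ adi (RI)
  rd: (w>>6)&0xf=0x6 → r6
  imm: (w>>0)&0x3f=0x37 → #55
+0x12: bf f4 ⇒ word 0xbff4 (big)
  op=0xbff4>>10=0x2f ⇒ goto (J)
  imm: (w>>0)&0x3ff=0x3f4 (s10→-12) → #-12
+0x14: d5 e0 ⇒ word 0xd5e0 (big)
  op=0xd5e0>>10=0x35 ⇒ sum (RR)
  rd: (w>>6)&0xf=0x7 → r7
  rs: (w>>2)&0xf=0x8 → r8

adi r6, #55; goto #-12; sum r7, r8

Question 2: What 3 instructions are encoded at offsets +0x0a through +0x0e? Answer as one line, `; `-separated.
psh r7; not r7; sum r11, r0

[0a] 81 c0 → 0x81c0
  top 6b → 0x20 → psh [R]
  rd: (w>>6)&0xf=0x7 → r7
[0c] d9 c0 → 0xd9c0
  top 6b → 0x36 → not [R]
  rd: (w>>6)&0xf=0x7 → r7
[0e] d6 c0 → 0xd6c0
  top 6b → 0x35 → sum [RR]
  rd: (w>>6)&0xf=0xb → r11
  rs: (w>>2)&0xf=0x0 → r0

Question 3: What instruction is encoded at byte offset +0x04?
adi r6, #34

+0x04: b9 a2 ⇒ word 0xb9a2 (big)
  op=0xb9a2>>10=0x2e ⇒ adi (RI)
  rd: (w>>6)&0xf=0x6 → r6
  imm: (w>>0)&0x3f=0x22 → #34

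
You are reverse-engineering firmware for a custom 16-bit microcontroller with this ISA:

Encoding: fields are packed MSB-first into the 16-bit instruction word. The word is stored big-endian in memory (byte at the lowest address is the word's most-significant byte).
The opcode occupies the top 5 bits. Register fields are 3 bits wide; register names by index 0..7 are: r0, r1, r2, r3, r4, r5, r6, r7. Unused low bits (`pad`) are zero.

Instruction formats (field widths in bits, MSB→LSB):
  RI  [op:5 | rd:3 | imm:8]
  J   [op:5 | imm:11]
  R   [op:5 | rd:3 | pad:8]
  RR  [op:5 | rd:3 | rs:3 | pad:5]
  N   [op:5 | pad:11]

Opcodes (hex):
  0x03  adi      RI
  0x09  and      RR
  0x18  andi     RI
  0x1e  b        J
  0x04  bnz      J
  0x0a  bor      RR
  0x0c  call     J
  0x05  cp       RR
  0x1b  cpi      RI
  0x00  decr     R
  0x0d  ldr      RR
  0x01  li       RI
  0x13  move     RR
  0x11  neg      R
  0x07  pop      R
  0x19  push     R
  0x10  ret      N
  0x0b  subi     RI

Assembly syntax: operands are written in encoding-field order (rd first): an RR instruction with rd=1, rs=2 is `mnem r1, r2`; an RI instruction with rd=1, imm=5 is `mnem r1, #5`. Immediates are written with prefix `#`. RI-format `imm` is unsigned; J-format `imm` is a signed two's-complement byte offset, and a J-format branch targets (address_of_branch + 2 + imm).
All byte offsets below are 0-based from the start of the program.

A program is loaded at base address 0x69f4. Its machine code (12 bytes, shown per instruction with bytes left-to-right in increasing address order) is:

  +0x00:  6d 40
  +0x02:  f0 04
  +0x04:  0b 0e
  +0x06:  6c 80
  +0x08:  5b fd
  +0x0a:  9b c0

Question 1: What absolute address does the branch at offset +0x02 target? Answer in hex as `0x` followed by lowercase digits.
+0x02: f0 04 ⇒ word 0xf004 (big)
  top 5b → 0x1e → b [J]
  imm@[10:0]=0x4 ⇒ #4
  target = base 0x69f4 + off 0x02 + 2 + imm 4 = 0x69fc

0x69fc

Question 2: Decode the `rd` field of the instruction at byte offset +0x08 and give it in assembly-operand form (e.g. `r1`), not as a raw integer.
off 0x08: read 5b fd as big → 0x5bfd
  op=0x5bfd>>11=0xb ⇒ subi (RI)
  [10:8] rd=3 = r3
  [7:0] imm=253 = #253

r3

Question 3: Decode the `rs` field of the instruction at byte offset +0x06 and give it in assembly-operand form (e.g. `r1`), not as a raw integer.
@+06  big-endian(6c 80) = 0x6c80
  top 5b → 0xd → ldr [RR]
  rd: (w>>8)&0x7=0x4 → r4
  rs: (w>>5)&0x7=0x4 → r4

r4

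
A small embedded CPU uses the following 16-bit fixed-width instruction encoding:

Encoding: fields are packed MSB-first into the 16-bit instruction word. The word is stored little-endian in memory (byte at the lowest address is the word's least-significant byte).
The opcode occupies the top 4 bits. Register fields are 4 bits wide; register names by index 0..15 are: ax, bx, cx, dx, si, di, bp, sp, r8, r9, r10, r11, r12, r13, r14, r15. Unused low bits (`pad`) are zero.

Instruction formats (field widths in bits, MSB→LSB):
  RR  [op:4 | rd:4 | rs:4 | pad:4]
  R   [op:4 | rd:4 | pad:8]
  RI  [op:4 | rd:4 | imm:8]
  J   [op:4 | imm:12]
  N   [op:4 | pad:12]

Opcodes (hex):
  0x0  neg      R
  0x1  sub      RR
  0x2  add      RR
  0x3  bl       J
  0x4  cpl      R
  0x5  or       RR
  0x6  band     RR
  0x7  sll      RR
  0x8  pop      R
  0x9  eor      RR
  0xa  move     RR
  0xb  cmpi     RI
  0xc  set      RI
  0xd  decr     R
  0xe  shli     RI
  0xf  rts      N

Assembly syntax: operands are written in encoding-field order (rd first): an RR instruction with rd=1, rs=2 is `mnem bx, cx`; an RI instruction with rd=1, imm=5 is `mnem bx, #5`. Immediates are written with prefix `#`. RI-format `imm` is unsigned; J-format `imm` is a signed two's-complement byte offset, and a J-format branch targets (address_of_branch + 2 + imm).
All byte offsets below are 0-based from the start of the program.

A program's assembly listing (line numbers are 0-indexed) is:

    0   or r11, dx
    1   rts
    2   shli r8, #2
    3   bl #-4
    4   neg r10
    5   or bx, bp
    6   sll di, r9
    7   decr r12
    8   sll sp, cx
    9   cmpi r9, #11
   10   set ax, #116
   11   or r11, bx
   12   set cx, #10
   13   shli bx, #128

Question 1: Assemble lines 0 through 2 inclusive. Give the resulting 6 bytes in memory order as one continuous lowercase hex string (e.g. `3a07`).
0. or fields op=0x5:4|rd=11:4|rs=3:4|pad=0:4 → word 5b30h → 30 5b
1. rts fields op=0xf:4|pad=0:12 → word f000h → 00 f0
2. shli fields op=0xe:4|rd=8:4|imm=2:8 → word e802h → 02 e8

305b00f002e8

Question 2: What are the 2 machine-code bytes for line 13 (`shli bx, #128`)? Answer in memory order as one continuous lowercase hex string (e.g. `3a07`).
13. shli fields op=0xe:4|rd=1:4|imm=128:8 → word e180h → 80 e1

80e1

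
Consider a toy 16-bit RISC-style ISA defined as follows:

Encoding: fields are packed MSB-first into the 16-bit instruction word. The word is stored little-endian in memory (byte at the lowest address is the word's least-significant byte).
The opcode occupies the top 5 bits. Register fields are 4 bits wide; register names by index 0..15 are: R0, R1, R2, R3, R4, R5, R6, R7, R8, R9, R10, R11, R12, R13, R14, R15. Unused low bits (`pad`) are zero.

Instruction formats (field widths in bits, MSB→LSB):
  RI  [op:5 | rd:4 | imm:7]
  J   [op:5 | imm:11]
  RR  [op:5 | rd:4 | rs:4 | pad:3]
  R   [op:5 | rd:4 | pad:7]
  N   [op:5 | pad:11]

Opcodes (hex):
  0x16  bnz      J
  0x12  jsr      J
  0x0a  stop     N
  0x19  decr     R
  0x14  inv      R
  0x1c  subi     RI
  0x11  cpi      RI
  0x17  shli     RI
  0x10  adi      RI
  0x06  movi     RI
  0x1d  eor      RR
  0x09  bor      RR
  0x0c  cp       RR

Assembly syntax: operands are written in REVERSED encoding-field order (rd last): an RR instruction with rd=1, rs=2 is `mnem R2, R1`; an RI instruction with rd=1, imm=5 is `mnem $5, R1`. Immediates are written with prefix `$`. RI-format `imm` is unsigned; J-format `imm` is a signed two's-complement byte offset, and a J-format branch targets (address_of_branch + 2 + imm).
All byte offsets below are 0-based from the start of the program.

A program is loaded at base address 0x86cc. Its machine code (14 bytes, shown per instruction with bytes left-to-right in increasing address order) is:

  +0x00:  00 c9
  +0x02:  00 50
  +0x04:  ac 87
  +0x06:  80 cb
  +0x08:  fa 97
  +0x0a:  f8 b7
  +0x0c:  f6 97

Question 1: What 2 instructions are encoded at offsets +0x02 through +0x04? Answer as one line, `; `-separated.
off 0x02: read 00 50 as little → 0x5000
  top 5b → 0xa → stop [N]
off 0x04: read ac 87 as little → 0x87ac
  top 5b → 0x10 → adi [RI]
  rd@[10:7]=0xf ⇒ R15
  imm@[6:0]=0x2c ⇒ $44

stop; adi $44, R15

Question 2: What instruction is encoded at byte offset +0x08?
[08] fa 97 → 0x97fa
  op=0x97fa>>11=0x12 ⇒ jsr (J)
  imm@[10:0]=0x7fa (s11→-6) ⇒ $-6

jsr $-6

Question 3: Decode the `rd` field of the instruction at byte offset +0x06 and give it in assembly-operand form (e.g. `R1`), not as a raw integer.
R7

[06] 80 cb → 0xcb80
  opcode bits[15:11]=0x19: decr/R
  rd@[10:7]=0x7 ⇒ R7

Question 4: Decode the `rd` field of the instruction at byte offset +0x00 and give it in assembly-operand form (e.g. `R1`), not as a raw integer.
+0x00: 00 c9 ⇒ word 0xc900 (little)
  opcode bits[15:11]=0x19: decr/R
  [10:7] rd=2 = R2

R2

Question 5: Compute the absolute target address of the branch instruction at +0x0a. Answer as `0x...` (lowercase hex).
0x86d0

@+0a  little-endian(f8 b7) = 0xb7f8
  op=0xb7f8>>11=0x16 ⇒ bnz (J)
  imm@[10:0]=0x7f8 (s11→-8) ⇒ $-8
  target = base 0x86cc + off 0x0a + 2 + imm -8 = 0x86d0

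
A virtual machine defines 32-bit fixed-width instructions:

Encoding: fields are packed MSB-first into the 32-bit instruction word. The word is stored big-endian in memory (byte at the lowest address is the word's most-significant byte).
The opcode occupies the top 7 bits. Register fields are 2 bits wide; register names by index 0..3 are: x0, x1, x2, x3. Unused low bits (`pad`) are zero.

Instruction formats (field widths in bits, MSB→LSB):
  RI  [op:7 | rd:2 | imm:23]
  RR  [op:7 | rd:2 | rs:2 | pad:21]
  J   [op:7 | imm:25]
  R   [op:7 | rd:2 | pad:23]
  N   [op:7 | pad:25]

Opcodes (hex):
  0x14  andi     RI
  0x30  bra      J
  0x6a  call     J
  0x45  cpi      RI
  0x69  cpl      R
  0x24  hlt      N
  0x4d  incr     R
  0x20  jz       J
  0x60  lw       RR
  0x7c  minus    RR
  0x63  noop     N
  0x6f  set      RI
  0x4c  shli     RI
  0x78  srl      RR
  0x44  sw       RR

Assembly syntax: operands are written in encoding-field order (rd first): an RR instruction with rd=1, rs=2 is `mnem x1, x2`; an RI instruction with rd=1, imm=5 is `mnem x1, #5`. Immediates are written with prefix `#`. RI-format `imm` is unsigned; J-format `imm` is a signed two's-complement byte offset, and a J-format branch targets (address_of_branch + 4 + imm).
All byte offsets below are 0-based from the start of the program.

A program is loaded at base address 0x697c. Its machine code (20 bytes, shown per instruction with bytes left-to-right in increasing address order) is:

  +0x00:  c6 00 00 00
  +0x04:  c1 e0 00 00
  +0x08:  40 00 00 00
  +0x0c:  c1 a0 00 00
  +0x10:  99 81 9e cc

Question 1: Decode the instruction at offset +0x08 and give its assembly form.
jz #0

[08] 40 00 00 00 → 0x40000000
  op=0x40000000>>25=0x20 ⇒ jz (J)
  imm: (w>>0)&0x1ffffff=0x0 → #0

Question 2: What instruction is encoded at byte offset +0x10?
+0x10: 99 81 9e cc ⇒ word 0x99819ecc (big)
  top 7b → 0x4c → shli [RI]
  rd: (w>>23)&0x3=0x3 → x3
  imm: (w>>0)&0x7fffff=0x19ecc → #106188

shli x3, #106188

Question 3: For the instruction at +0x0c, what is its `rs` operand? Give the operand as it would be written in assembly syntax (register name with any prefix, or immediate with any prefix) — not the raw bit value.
+0x0c: c1 a0 00 00 ⇒ word 0xc1a00000 (big)
  op=0xc1a00000>>25=0x60 ⇒ lw (RR)
  rd@[24:23]=0x3 ⇒ x3
  rs@[22:21]=0x1 ⇒ x1

x1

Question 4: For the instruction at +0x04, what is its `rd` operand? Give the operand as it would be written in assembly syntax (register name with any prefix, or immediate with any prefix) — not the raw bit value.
@+04  big-endian(c1 e0 00 00) = 0xc1e00000
  top 7b → 0x60 → lw [RR]
  rd@[24:23]=0x3 ⇒ x3
  rs@[22:21]=0x3 ⇒ x3

x3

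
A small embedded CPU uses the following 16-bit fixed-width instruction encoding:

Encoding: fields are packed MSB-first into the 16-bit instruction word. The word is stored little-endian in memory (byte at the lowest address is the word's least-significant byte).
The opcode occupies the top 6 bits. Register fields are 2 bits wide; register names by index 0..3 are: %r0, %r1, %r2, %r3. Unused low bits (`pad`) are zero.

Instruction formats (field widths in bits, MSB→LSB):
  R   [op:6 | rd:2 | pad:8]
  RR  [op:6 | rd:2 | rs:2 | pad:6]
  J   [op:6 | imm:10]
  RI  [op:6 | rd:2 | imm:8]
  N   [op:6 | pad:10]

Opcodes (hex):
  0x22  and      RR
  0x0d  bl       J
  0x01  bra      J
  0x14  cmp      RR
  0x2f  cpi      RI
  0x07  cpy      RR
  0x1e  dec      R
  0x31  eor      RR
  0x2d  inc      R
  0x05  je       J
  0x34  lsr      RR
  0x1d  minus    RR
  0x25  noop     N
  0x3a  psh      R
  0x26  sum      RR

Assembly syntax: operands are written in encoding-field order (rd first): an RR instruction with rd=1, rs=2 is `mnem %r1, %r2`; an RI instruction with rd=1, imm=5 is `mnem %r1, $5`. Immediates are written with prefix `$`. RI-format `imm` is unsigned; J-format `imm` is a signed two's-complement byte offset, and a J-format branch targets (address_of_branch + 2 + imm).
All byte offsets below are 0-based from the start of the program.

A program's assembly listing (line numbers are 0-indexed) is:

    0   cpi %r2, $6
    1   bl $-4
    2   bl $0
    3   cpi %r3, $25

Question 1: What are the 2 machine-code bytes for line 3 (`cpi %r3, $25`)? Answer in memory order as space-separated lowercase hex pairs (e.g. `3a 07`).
19 bf

3. cpi fields op=0x2f:6|rd=3:2|imm=25:8 → word bf19h → 19 bf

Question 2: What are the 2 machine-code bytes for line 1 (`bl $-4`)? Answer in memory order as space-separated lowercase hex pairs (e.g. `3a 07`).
line 1 (bl): pack op=0xd:6|imm=-4:10 = 0x37fc; little→ fc 37

fc 37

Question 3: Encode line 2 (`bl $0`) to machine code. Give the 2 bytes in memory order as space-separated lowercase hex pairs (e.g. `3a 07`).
line 2 (bl): pack op=0xd:6|imm=0:10 = 0x3400; little→ 00 34

00 34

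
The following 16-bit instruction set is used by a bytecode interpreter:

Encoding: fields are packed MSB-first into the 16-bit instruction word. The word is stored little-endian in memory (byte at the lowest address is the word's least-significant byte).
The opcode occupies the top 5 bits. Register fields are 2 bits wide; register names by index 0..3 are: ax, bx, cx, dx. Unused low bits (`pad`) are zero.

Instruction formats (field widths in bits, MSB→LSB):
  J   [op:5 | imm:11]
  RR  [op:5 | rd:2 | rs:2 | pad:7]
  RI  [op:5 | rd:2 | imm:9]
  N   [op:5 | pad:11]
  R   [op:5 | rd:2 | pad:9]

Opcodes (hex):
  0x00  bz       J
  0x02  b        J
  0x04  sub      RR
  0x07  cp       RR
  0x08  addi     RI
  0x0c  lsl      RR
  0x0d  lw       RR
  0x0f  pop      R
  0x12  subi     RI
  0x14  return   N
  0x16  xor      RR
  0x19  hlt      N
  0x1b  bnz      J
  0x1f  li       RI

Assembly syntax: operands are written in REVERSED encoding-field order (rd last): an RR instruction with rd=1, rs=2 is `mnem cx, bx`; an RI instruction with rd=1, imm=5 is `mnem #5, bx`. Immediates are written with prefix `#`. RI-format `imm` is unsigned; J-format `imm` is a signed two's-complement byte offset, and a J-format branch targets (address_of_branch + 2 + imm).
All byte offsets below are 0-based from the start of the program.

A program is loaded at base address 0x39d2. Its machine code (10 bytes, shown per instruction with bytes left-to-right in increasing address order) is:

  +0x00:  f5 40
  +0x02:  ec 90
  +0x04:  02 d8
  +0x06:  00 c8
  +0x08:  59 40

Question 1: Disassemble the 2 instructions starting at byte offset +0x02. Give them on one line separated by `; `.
subi #236, ax; bnz #2

[02] ec 90 → 0x90ec
  op=0x90ec>>11=0x12 ⇒ subi (RI)
  [10:9] rd=0 = ax
  [8:0] imm=236 = #236
[04] 02 d8 → 0xd802
  op=0xd802>>11=0x1b ⇒ bnz (J)
  [10:0] imm=2 = #2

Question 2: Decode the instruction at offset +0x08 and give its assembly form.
addi #89, ax

[08] 59 40 → 0x4059
  op=0x4059>>11=0x8 ⇒ addi (RI)
  rd@[10:9]=0x0 ⇒ ax
  imm@[8:0]=0x59 ⇒ #89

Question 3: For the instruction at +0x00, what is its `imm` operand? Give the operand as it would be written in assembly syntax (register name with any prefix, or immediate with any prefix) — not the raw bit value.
+0x00: f5 40 ⇒ word 0x40f5 (little)
  op=0x40f5>>11=0x8 ⇒ addi (RI)
  rd@[10:9]=0x0 ⇒ ax
  imm@[8:0]=0xf5 ⇒ #245

#245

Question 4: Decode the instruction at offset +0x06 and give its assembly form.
[06] 00 c8 → 0xc800
  opcode bits[15:11]=0x19: hlt/N

hlt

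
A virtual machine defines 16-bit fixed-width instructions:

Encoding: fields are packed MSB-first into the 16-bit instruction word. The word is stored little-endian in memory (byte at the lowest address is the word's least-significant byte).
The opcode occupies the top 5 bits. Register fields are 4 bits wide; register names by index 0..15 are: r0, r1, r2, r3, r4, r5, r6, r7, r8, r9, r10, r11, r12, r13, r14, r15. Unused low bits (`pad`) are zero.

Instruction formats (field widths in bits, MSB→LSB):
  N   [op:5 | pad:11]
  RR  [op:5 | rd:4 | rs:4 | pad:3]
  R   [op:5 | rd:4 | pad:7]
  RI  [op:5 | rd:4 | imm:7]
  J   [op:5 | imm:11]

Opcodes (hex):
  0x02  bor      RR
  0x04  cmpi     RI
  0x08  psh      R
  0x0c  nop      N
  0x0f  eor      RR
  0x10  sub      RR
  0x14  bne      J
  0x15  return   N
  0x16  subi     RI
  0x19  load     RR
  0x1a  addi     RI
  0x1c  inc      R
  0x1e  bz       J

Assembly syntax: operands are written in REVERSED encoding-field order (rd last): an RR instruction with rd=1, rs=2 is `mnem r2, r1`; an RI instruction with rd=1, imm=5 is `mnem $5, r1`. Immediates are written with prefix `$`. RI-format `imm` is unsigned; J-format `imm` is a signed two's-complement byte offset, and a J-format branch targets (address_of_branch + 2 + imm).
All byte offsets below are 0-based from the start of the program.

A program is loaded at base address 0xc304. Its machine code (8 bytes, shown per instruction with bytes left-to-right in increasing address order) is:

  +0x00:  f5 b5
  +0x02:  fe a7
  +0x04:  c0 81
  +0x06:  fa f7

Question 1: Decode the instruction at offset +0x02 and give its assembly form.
+0x02: fe a7 ⇒ word 0xa7fe (little)
  top 5b → 0x14 → bne [J]
  [10:0] imm=2046 (s11→-2) = $-2

bne $-2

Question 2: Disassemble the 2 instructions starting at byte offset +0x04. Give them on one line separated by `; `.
off 0x04: read c0 81 as little → 0x81c0
  op=0x81c0>>11=0x10 ⇒ sub (RR)
  [10:7] rd=3 = r3
  [6:3] rs=8 = r8
off 0x06: read fa f7 as little → 0xf7fa
  op=0xf7fa>>11=0x1e ⇒ bz (J)
  [10:0] imm=2042 (s11→-6) = $-6

sub r8, r3; bz $-6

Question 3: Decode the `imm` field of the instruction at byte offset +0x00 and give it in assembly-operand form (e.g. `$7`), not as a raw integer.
$117

+0x00: f5 b5 ⇒ word 0xb5f5 (little)
  top 5b → 0x16 → subi [RI]
  rd@[10:7]=0xb ⇒ r11
  imm@[6:0]=0x75 ⇒ $117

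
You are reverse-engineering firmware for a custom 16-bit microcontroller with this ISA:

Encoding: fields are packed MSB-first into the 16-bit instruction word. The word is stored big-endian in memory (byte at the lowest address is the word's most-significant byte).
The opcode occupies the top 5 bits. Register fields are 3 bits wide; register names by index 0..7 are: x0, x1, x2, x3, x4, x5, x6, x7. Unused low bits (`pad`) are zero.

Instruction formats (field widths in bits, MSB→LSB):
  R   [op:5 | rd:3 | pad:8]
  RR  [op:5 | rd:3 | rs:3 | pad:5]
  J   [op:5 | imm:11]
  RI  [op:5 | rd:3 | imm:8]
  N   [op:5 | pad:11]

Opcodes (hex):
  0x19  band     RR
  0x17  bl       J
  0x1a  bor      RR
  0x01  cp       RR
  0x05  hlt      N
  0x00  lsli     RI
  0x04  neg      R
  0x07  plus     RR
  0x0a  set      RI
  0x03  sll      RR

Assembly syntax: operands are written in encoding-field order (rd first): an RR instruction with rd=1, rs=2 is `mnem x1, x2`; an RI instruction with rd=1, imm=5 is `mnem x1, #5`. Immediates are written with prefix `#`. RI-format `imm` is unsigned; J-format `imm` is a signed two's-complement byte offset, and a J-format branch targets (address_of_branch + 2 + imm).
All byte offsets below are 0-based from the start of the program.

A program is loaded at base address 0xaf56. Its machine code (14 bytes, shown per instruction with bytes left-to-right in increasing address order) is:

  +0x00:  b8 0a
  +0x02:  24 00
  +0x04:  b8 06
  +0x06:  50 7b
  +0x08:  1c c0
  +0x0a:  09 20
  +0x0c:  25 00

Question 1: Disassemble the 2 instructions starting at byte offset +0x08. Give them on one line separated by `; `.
sll x4, x6; cp x1, x1

off 0x08: read 1c c0 as big → 0x1cc0
  op=0x1cc0>>11=0x3 ⇒ sll (RR)
  rd@[10:8]=0x4 ⇒ x4
  rs@[7:5]=0x6 ⇒ x6
off 0x0a: read 09 20 as big → 0x0920
  op=0x0920>>11=0x1 ⇒ cp (RR)
  rd@[10:8]=0x1 ⇒ x1
  rs@[7:5]=0x1 ⇒ x1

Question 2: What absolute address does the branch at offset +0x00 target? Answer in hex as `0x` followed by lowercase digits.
[00] b8 0a → 0xb80a
  op=0xb80a>>11=0x17 ⇒ bl (J)
  imm: (w>>0)&0x7ff=0xa → #10
  target = base 0xaf56 + off 0x00 + 2 + imm 10 = 0xaf62

0xaf62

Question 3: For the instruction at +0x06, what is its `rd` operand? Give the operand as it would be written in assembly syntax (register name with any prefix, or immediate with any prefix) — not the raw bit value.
off 0x06: read 50 7b as big → 0x507b
  opcode bits[15:11]=0xa: set/RI
  [10:8] rd=0 = x0
  [7:0] imm=123 = #123

x0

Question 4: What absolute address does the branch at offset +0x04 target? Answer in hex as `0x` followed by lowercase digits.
off 0x04: read b8 06 as big → 0xb806
  opcode bits[15:11]=0x17: bl/J
  [10:0] imm=6 = #6
  target = base 0xaf56 + off 0x04 + 2 + imm 6 = 0xaf62

0xaf62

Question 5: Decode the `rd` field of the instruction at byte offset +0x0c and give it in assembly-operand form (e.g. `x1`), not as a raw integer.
off 0x0c: read 25 00 as big → 0x2500
  top 5b → 0x4 → neg [R]
  rd@[10:8]=0x5 ⇒ x5

x5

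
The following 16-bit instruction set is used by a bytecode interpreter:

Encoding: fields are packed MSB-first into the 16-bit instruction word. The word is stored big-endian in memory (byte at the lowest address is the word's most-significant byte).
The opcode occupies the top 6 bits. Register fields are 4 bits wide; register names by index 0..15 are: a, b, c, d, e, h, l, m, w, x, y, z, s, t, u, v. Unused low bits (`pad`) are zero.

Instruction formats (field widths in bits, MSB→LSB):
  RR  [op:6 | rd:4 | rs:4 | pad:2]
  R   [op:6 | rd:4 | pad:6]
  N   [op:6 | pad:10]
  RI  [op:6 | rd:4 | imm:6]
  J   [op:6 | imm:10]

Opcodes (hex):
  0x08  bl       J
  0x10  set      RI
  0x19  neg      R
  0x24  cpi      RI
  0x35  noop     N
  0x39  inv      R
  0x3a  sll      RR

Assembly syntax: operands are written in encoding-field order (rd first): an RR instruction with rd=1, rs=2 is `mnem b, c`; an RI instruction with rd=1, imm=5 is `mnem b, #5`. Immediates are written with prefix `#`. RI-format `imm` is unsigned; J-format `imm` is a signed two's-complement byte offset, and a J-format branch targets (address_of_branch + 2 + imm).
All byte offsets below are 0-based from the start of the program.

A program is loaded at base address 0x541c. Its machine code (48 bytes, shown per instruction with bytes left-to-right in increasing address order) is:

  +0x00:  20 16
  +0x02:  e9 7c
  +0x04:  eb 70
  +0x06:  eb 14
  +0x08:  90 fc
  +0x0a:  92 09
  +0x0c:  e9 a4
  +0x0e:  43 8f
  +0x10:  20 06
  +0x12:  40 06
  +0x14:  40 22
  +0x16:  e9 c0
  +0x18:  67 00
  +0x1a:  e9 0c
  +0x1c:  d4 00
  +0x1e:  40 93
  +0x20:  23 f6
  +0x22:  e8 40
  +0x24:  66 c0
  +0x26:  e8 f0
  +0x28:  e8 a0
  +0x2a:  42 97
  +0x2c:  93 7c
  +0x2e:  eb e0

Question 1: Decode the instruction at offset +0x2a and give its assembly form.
@+2a  big-endian(42 97) = 0x4297
  opcode bits[15:10]=0x10: set/RI
  [9:6] rd=10 = y
  [5:0] imm=23 = #23

set y, #23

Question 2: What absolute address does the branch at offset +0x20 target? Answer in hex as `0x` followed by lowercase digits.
0x5434

@+20  big-endian(23 f6) = 0x23f6
  opcode bits[15:10]=0x8: bl/J
  imm@[9:0]=0x3f6 (s10→-10) ⇒ #-10
  target = base 0x541c + off 0x20 + 2 + imm -10 = 0x5434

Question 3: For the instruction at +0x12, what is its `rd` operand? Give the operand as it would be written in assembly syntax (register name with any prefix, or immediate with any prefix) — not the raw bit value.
+0x12: 40 06 ⇒ word 0x4006 (big)
  top 6b → 0x10 → set [RI]
  rd@[9:6]=0x0 ⇒ a
  imm@[5:0]=0x6 ⇒ #6

a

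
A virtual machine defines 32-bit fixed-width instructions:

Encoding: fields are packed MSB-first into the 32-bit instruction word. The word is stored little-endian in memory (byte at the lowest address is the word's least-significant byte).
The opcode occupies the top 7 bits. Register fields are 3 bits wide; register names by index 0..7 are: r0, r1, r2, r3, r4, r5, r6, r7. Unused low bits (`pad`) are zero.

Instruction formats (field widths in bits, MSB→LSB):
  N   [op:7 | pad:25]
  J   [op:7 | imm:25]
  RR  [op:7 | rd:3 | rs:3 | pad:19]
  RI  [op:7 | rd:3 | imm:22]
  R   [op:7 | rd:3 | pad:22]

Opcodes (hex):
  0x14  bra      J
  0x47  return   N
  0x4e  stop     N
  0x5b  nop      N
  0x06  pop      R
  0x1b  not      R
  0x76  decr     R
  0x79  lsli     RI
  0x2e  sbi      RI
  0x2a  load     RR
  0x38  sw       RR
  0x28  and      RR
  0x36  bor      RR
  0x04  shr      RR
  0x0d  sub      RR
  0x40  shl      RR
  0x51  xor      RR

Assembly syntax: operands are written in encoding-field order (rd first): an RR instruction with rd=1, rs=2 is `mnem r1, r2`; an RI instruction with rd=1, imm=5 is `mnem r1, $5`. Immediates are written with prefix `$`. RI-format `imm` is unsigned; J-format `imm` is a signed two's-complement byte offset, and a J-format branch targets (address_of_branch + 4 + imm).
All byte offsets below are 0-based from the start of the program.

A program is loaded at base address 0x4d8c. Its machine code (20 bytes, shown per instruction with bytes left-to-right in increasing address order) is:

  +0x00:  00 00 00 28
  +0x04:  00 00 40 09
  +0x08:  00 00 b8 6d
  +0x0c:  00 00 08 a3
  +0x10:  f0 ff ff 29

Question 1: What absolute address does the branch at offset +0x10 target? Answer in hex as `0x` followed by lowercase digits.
off 0x10: read f0 ff ff 29 as little → 0x29fffff0
  op=0x29fffff0>>25=0x14 ⇒ bra (J)
  [24:0] imm=33554416 (s25→-16) = $-16
  target = base 0x4d8c + off 0x10 + 4 + imm -16 = 0x4d90

0x4d90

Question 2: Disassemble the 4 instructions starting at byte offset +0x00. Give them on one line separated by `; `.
@+00  little-endian(00 00 00 28) = 0x28000000
  op=0x28000000>>25=0x14 ⇒ bra (J)
  [24:0] imm=0 = $0
@+04  little-endian(00 00 40 09) = 0x09400000
  op=0x09400000>>25=0x4 ⇒ shr (RR)
  [24:22] rd=5 = r5
  [21:19] rs=0 = r0
@+08  little-endian(00 00 b8 6d) = 0x6db80000
  op=0x6db80000>>25=0x36 ⇒ bor (RR)
  [24:22] rd=6 = r6
  [21:19] rs=7 = r7
@+0c  little-endian(00 00 08 a3) = 0xa3080000
  op=0xa3080000>>25=0x51 ⇒ xor (RR)
  [24:22] rd=4 = r4
  [21:19] rs=1 = r1

bra $0; shr r5, r0; bor r6, r7; xor r4, r1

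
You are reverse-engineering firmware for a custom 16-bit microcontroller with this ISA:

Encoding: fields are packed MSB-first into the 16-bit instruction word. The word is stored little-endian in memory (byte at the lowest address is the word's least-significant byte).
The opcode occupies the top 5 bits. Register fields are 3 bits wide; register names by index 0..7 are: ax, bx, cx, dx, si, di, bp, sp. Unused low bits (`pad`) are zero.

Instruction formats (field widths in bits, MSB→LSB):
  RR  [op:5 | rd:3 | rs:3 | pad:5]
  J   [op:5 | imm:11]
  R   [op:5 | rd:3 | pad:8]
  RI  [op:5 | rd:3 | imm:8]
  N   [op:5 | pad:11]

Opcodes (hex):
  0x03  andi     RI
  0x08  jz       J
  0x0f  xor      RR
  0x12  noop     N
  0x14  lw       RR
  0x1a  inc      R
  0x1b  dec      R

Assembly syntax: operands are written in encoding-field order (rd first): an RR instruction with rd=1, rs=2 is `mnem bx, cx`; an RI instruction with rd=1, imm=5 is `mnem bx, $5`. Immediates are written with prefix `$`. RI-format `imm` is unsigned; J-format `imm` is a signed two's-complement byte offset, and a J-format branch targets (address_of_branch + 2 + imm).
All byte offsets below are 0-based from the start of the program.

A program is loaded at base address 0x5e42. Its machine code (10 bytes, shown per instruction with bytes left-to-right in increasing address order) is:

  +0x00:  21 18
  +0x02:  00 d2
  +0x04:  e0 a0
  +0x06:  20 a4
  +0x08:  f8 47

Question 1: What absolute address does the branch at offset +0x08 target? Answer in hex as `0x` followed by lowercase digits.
0x5e44

@+08  little-endian(f8 47) = 0x47f8
  opcode bits[15:11]=0x8: jz/J
  imm: (w>>0)&0x7ff=0x7f8 (s11→-8) → $-8
  target = base 0x5e42 + off 0x08 + 2 + imm -8 = 0x5e44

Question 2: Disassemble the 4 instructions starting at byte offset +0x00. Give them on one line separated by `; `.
andi ax, $33; inc cx; lw ax, sp; lw si, bx

off 0x00: read 21 18 as little → 0x1821
  top 5b → 0x3 → andi [RI]
  rd@[10:8]=0x0 ⇒ ax
  imm@[7:0]=0x21 ⇒ $33
off 0x02: read 00 d2 as little → 0xd200
  top 5b → 0x1a → inc [R]
  rd@[10:8]=0x2 ⇒ cx
off 0x04: read e0 a0 as little → 0xa0e0
  top 5b → 0x14 → lw [RR]
  rd@[10:8]=0x0 ⇒ ax
  rs@[7:5]=0x7 ⇒ sp
off 0x06: read 20 a4 as little → 0xa420
  top 5b → 0x14 → lw [RR]
  rd@[10:8]=0x4 ⇒ si
  rs@[7:5]=0x1 ⇒ bx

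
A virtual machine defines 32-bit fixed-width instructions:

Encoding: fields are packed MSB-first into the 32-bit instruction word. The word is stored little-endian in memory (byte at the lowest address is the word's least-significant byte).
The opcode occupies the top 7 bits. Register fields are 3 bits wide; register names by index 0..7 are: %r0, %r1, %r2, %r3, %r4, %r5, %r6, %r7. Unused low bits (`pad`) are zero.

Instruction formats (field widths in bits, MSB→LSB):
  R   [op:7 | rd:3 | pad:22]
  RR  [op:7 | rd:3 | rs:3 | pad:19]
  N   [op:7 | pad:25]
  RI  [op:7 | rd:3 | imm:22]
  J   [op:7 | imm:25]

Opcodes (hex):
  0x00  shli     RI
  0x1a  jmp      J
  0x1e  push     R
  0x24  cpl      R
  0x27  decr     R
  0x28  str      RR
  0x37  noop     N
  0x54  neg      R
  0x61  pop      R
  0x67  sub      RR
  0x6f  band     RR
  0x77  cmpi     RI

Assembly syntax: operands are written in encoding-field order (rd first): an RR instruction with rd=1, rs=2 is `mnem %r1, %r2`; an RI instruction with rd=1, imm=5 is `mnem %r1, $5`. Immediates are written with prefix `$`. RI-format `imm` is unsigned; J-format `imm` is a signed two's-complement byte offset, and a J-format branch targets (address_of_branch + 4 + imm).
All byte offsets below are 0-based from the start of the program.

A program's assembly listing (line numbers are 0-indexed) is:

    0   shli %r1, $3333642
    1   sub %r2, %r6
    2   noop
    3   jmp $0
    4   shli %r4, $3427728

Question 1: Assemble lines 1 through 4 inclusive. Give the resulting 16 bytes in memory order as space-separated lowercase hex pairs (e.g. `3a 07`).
00 00 b0 ce 00 00 00 6e 00 00 00 34 90 4d 34 01

line 1 (sub): pack op=0x67:7|rd=2:3|rs=6:3|pad=0:19 = 0xceb00000; little→ 00 00 b0 ce
line 2 (noop): pack op=0x37:7|pad=0:25 = 0x6e000000; little→ 00 00 00 6e
line 3 (jmp): pack op=0x1a:7|imm=0:25 = 0x34000000; little→ 00 00 00 34
line 4 (shli): pack op=0x0:7|rd=4:3|imm=3427728:22 = 0x01344d90; little→ 90 4d 34 01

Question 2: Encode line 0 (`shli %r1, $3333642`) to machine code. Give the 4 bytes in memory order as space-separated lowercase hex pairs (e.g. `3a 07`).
L0: shli op=0x0:7|rd=1:3|imm=3333642:22 ⇒ 0x0072de0a ⇒ little 0a de 72 00

0a de 72 00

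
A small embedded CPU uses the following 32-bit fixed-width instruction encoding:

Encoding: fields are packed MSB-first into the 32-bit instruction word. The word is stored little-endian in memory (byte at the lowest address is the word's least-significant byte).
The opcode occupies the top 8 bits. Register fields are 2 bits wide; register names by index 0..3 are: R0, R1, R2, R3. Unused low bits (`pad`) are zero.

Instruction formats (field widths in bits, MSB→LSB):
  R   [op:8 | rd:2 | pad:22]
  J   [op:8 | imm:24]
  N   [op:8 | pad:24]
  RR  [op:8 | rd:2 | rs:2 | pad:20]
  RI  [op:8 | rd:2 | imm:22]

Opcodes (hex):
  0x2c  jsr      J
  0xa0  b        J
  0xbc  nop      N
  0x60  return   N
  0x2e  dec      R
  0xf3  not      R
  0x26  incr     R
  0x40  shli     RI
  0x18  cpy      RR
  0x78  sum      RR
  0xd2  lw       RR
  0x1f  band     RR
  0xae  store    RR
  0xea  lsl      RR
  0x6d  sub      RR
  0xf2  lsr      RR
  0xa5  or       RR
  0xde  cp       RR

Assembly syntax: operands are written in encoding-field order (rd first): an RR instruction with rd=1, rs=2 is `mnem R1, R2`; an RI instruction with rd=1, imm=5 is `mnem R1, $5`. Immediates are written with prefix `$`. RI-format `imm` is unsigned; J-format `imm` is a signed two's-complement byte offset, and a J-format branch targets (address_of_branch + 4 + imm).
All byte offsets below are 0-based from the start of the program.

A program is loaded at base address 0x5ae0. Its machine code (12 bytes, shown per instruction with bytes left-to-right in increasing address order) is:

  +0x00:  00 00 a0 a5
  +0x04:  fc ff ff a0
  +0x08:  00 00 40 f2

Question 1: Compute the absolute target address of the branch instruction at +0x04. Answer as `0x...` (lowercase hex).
0x5ae4

[04] fc ff ff a0 → 0xa0fffffc
  op=0xa0fffffc>>24=0xa0 ⇒ b (J)
  [23:0] imm=16777212 (s24→-4) = $-4
  target = base 0x5ae0 + off 0x04 + 4 + imm -4 = 0x5ae4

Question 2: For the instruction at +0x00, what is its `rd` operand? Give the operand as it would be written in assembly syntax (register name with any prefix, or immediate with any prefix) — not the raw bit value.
R2

[00] 00 00 a0 a5 → 0xa5a00000
  opcode bits[31:24]=0xa5: or/RR
  rd: (w>>22)&0x3=0x2 → R2
  rs: (w>>20)&0x3=0x2 → R2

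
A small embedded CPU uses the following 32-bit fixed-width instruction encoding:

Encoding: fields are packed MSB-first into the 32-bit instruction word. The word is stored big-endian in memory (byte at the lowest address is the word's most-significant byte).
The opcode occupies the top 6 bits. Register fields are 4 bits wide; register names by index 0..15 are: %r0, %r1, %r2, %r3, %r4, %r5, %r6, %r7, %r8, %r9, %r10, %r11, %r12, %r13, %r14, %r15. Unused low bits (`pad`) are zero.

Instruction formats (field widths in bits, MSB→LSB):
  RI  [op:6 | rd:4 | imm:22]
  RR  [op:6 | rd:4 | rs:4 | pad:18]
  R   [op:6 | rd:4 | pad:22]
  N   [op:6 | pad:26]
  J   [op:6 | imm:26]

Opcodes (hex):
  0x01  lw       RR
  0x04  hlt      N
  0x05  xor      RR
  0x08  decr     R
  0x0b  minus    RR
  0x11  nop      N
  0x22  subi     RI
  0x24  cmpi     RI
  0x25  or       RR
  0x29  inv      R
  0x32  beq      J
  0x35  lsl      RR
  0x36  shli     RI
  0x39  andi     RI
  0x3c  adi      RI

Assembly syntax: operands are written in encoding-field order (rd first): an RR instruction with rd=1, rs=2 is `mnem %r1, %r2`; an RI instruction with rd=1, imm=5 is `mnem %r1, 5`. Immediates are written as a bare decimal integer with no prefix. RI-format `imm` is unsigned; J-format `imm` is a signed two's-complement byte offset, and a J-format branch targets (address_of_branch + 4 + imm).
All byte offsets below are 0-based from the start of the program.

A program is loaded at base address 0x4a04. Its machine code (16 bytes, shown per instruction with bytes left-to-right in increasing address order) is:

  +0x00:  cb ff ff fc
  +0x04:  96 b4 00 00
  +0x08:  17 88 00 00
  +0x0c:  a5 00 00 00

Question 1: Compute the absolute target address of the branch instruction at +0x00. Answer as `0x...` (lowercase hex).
0x4a04

[00] cb ff ff fc → 0xcbfffffc
  top 6b → 0x32 → beq [J]
  [25:0] imm=67108860 (s26→-4) = -4
  target = base 0x4a04 + off 0x00 + 4 + imm -4 = 0x4a04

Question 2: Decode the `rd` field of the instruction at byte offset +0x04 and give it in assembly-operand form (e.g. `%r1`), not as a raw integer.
%r10

[04] 96 b4 00 00 → 0x96b40000
  top 6b → 0x25 → or [RR]
  rd@[25:22]=0xa ⇒ %r10
  rs@[21:18]=0xd ⇒ %r13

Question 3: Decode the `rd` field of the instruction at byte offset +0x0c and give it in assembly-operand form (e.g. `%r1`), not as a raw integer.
off 0x0c: read a5 00 00 00 as big → 0xa5000000
  op=0xa5000000>>26=0x29 ⇒ inv (R)
  [25:22] rd=4 = %r4

%r4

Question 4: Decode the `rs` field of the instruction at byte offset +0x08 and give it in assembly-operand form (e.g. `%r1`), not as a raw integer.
%r2

off 0x08: read 17 88 00 00 as big → 0x17880000
  op=0x17880000>>26=0x5 ⇒ xor (RR)
  rd: (w>>22)&0xf=0xe → %r14
  rs: (w>>18)&0xf=0x2 → %r2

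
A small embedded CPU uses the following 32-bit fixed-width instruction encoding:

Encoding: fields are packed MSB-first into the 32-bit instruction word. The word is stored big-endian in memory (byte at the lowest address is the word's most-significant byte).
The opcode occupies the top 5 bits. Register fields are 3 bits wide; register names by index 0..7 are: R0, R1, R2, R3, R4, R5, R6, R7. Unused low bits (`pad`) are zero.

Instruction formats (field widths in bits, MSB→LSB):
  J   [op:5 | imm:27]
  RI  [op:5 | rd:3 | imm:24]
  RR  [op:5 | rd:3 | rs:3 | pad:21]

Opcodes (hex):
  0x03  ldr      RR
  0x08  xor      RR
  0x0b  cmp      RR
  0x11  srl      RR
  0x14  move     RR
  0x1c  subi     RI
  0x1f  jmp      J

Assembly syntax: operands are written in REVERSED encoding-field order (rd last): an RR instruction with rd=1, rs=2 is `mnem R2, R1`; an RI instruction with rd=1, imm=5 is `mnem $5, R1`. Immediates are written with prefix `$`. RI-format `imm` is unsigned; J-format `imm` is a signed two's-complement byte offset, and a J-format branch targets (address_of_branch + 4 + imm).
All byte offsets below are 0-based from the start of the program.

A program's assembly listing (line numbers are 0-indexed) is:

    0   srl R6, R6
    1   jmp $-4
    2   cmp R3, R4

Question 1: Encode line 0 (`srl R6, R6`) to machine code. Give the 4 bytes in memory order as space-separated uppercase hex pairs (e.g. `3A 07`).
8E C0 00 00

0. srl fields op=0x11:5|rd=6:3|rs=6:3|pad=0:21 → word 8ec00000h → 8e c0 00 00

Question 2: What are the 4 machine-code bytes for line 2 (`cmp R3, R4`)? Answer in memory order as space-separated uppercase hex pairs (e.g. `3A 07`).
L2: cmp op=0xb:5|rd=4:3|rs=3:3|pad=0:21 ⇒ 0x5c600000 ⇒ big 5c 60 00 00

5C 60 00 00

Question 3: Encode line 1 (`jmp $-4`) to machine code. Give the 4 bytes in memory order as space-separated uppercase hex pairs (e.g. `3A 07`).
line 1 (jmp): pack op=0x1f:5|imm=-4:27 = 0xfffffffc; big→ ff ff ff fc

FF FF FF FC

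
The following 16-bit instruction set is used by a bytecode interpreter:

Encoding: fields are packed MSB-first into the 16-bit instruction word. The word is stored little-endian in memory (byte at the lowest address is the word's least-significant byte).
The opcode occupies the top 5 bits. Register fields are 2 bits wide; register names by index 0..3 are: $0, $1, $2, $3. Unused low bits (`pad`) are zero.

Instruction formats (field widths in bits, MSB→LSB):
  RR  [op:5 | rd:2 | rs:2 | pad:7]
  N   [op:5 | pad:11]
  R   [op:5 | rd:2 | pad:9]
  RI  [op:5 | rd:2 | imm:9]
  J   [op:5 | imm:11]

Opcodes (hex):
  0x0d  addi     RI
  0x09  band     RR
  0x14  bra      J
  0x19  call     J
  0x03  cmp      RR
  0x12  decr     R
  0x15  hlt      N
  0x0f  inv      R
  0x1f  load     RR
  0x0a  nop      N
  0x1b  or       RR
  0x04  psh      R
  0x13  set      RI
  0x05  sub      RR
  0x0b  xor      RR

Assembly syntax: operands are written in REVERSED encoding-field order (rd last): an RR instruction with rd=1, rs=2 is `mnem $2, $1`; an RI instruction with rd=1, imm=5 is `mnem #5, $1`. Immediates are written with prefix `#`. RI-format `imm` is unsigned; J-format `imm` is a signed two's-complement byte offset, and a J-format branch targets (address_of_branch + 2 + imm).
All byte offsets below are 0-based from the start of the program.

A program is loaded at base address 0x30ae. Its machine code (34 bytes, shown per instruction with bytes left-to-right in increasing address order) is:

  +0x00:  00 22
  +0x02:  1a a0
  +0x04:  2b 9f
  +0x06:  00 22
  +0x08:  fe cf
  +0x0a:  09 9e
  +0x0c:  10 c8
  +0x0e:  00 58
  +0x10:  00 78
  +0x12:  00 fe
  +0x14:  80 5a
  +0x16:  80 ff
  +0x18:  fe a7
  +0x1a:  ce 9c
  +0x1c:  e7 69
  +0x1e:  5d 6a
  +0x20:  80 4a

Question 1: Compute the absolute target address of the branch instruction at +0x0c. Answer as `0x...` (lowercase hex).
@+0c  little-endian(10 c8) = 0xc810
  opcode bits[15:11]=0x19: call/J
  imm@[10:0]=0x10 ⇒ #16
  target = base 0x30ae + off 0x0c + 2 + imm 16 = 0x30cc

0x30cc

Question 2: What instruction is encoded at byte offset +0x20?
+0x20: 80 4a ⇒ word 0x4a80 (little)
  top 5b → 0x9 → band [RR]
  [10:9] rd=1 = $1
  [8:7] rs=1 = $1

band $1, $1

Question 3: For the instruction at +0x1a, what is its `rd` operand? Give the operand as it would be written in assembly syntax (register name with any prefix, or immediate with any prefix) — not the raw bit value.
@+1a  little-endian(ce 9c) = 0x9cce
  op=0x9cce>>11=0x13 ⇒ set (RI)
  rd@[10:9]=0x2 ⇒ $2
  imm@[8:0]=0xce ⇒ #206

$2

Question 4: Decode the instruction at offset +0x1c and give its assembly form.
addi #487, $0

+0x1c: e7 69 ⇒ word 0x69e7 (little)
  opcode bits[15:11]=0xd: addi/RI
  rd: (w>>9)&0x3=0x0 → $0
  imm: (w>>0)&0x1ff=0x1e7 → #487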